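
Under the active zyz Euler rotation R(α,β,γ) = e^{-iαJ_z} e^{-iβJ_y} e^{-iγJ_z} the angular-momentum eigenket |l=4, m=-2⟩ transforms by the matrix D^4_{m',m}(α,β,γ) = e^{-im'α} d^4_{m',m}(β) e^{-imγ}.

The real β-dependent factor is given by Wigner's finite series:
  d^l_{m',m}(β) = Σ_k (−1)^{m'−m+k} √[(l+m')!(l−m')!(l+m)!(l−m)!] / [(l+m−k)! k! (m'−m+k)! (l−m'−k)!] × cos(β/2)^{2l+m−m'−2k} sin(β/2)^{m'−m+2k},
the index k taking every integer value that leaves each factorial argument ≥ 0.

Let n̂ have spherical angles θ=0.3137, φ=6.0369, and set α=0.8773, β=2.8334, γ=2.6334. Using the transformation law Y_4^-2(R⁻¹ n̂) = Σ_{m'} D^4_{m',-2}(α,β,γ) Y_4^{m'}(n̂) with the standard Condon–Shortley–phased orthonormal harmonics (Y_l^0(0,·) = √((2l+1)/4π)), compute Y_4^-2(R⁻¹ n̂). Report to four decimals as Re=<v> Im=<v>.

Need the full column D^4_{m',-2} for m'=−4..4 at α=0.8773, β=2.8334, γ=2.6334.
cos(β/2)=0.153487, sin(β/2)=0.988151
d^4_{-4,-2}: single k=2 term ⇒ +0.000068;  D = -0.000054+0.000041i
d^4_{-3,-2}: k∈[1..2] ⇒ +0.000007 -0.000923 = -0.000915;  D = +0.000041-0.000914i
d^4_{-2,-2}: k∈[0..2] ⇒ +0.000000 -0.000153 +0.007937 = +0.007784;  D = +0.005758+0.005239i
d^4_{-1,-2}: k∈[0..2] ⇒ -0.000008 +0.001744 -0.048178 = -0.046443;  D = -0.045994+0.006439i
d^4_{0,-2}: k∈[0..2] ⇒ +0.000121 -0.013387 +0.208068 = +0.194802;  D = +0.102552-0.165623i
d^4_{1,-2}: k∈[0..2] ⇒ -0.001162 +0.072267 -0.599060 = -0.527956;  D = +0.167524+0.500673i
d^4_{2,-2}: k∈[0..2] ⇒ +0.007937 -0.263187 +0.909045 = +0.653795;  D = -0.609407-0.236793i
d^4_{3,-2}: k∈[0..1] ⇒ -0.038240 +0.528321 = +0.490081;  D = -0.428505+0.237831i
d^4_{4,-2}: single k=0 term ⇒ +0.116055;  D = -0.021554+0.114036i
Y_4^{m'}(θ=0.3137,φ=6.0369) and Σ D·Y over m':
  (-0.0001+0.0000i)·(+0.0022+0.0033i)  (+0.0000-0.0009i)·(+0.0259+0.0236i)  (+0.0058+0.0052i)·(+0.1497+0.0803i)  (-0.0460+0.0064i)·(+0.4489+0.1129i)  (+0.1026-0.1656i)·(+0.4769+0.0000i)  (+0.1675+0.5007i)·(-0.4489+0.1129i)  (-0.6094-0.2368i)·(+0.1497-0.0803i)  (-0.4285+0.2378i)·(-0.0259+0.0236i)  (-0.0216+0.1140i)·(+0.0022-0.0033i)
Y_4^-2(R⁻¹ n̂) = -0.208144-0.288330i

Re=-0.2081 Im=-0.2883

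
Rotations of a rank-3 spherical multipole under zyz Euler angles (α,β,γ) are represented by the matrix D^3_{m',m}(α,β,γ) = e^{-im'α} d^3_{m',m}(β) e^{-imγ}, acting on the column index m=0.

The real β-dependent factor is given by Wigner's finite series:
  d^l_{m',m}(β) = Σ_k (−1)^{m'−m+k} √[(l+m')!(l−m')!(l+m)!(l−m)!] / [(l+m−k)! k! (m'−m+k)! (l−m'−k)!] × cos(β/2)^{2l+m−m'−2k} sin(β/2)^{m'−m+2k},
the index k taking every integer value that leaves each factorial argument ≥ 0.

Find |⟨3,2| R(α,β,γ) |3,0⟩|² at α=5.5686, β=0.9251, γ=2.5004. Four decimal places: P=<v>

P=0.2763

Split into d^3_{2,0}(β=0.9251) × two z-phases.
With c≡cos(β/2)=0.894918 and s≡sin(β/2)=0.446232, N=[120·1·6·6]^{1/2}=65.726707
k∈{0,1} keeps every argument non-negative
  k=0: (−1)^2·65.7267/(12)·0.8949^4·0.4462^2 = +0.699541
  k=1: (−1)^3·65.7267/(12)·0.8949^2·0.4462^4 = -0.173927
d^3_{2,0}(0.9251) = +0.699541 -0.173927 = +0.525614
|D^3_{2,0}|² = |d^3_{2,0}(β)|² = (+0.525614)² = 0.276270 (the z-rotation phases have unit modulus)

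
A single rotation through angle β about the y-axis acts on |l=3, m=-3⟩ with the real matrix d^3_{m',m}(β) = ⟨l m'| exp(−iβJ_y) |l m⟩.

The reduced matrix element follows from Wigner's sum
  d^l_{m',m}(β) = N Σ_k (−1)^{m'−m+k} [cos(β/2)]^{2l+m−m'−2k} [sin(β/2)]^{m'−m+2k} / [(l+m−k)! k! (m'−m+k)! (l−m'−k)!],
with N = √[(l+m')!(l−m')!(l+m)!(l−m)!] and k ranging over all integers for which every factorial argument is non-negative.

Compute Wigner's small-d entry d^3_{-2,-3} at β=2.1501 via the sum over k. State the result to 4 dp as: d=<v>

d=-0.0525

d^3_{-2,-3}(β=2.1501) via Wigner's sum:
With c≡cos(β/2)=0.475688 and s≡sin(β/2)=0.879614, N=[1·120·1·720]^{1/2}=293.938769
The bounds max(0,m−m')=0 and min(l+m,l−m')=0 give 1 term
  k=0: (−1)^1·293.9388/(120)·0.4757^5·0.8796^1 = -0.052478
d^3_{-2,-3}(2.1501) = -0.052478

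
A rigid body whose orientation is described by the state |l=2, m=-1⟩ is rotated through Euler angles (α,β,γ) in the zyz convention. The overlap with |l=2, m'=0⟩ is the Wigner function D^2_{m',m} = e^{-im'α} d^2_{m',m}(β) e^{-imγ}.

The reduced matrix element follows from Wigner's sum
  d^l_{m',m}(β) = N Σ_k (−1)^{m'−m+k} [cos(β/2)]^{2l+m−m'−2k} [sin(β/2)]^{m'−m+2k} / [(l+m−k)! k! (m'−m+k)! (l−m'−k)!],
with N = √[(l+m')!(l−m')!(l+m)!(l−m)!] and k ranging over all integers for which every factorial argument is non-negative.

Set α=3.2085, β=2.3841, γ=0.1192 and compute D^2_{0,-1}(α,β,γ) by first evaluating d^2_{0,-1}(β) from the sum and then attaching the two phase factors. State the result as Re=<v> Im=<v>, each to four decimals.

First d^2_{0,-1}(β=2.3841), then the phase factors e^{-i(0)α} and e^{-i(-1)γ}:
With c≡cos(β/2)=0.369756 and s≡sin(β/2)=0.929129, N=[2·2·1·6]^{1/2}=4.898979
Admissible k: 0..1 (factorial args all ≥0)
  k=0: (−1)^1·4.8990/(2)·0.3698^3·0.9291^1 = -0.115053
  k=1: (−1)^2·4.8990/(2)·0.3698^1·0.9291^3 = +0.726472
d^2_{0,-1}(2.3841) = -0.115053 +0.726472 = +0.611419
Phases: e^{-i·(0)·3.2085}=+1.000000+0.000000i, e^{-i·(-1)·0.1192}=+0.992904+0.118918i ⇒ D=+0.607080+0.072709i

Re=0.6071 Im=0.0727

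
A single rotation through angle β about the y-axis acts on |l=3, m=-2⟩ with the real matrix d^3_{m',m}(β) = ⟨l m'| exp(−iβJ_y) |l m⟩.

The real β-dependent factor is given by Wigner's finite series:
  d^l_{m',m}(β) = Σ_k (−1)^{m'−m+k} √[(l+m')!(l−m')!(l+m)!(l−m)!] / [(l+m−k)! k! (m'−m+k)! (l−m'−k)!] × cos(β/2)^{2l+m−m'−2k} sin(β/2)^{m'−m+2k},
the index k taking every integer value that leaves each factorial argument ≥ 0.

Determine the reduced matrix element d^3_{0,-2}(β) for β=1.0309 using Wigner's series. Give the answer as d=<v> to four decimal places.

d^3_{0,-2}(β=1.0309) via Wigner's sum:
c=cos(1.0309/2)=0.870071, s=sin(1.0309/2)=0.492926; N=√[6·6·1·120]=65.726707
k∈{0,1} keeps every argument non-negative
  k=0: (−1)^2·65.7267/(12)·0.8701^4·0.4929^2 = +0.762682
  k=1: (−1)^3·65.7267/(12)·0.8701^2·0.4929^4 = -0.244793
d^3_{0,-2}(1.0309) = +0.762682 -0.244793 = +0.517889

d=0.5179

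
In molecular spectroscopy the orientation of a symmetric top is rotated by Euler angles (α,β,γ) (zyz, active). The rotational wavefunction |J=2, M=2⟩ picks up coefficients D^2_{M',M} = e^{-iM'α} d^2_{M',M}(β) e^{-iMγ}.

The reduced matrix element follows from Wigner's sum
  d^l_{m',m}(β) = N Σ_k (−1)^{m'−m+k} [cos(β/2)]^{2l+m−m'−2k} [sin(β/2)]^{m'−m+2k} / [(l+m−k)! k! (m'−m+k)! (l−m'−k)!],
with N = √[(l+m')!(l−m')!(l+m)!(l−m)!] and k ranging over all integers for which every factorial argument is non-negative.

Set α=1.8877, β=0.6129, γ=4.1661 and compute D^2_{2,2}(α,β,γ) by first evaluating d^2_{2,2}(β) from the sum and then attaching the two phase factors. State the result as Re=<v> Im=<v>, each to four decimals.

Re=0.7408 Im=0.3659

D^2_{2,2}(1.8877,0.6129,4.1661) = e^{-i·2·1.8877}·d^2_{2,2}(0.6129)·e^{-i·2·4.1661}. Compute d first:
Half-angle: c=0.953411, s=0.301676. N=√(24·1·24·1)=24.000000
k: max(0,(2)−(2))=0 … min(2+(2),2−(2))=0
  k=0: (−1)^0·24.0000/(24)·0.9534^4·0.3017^0 = +0.826266
d^2_{2,2}(0.6129) = +0.826266
Attach z-rotation phases: D = e^{-i(2)(1.8877)}·(+0.826266)·e^{-i(2)(4.1661)} = +0.740828+0.365909i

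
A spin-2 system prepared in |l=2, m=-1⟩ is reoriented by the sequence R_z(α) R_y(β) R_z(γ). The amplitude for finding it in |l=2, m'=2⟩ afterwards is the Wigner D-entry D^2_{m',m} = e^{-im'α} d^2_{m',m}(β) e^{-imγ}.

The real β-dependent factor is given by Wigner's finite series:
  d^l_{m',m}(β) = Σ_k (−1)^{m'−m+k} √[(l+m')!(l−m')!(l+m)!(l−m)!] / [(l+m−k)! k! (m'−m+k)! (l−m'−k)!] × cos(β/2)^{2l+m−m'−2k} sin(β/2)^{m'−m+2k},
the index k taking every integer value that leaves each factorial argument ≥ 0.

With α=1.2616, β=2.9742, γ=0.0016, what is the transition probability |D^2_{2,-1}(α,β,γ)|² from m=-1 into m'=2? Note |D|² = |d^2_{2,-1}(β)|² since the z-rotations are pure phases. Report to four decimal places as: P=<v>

P=0.0274

Split into d^2_{2,-1}(β=2.9742) × two z-phases.
With c≡cos(β/2)=0.083599 and s≡sin(β/2)=0.996500, N=[24·1·1·6]^{1/2}=12.000000
k∈{0} keeps every argument non-negative
  k=0: (−1)^3·12.0000/(6)·0.0836^1·0.9965^3 = -0.165448
d^2_{2,-1}(2.9742) = -0.165448
|D^2_{2,-1}|² = |d^2_{2,-1}(β)|² = (-0.165448)² = 0.027373 (the z-rotation phases have unit modulus)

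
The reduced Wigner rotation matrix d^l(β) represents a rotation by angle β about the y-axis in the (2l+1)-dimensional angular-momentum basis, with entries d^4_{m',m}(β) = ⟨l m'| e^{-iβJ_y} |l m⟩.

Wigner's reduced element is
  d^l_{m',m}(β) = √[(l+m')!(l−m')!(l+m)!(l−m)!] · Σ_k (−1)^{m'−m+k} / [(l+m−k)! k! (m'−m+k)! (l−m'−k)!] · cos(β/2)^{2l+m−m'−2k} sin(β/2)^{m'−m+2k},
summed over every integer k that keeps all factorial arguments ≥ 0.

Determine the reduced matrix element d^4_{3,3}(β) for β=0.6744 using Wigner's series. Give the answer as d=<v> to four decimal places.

d^4_{3,3}(β=0.6744) via Wigner's sum:
c=cos(0.6744/2)=0.943685, s=sin(0.6744/2)=0.330846; N=√[5040·1·5040·1]=5040.000000
The bounds max(0,m−m')=0 and min(l+m,l−m')=1 give 2 terms
  k=0: (−1)^0·5040.0000/(5040)·0.9437^8·0.3308^0 = +0.628949
  k=1: (−1)^1·5040.0000/(720)·0.9437^6·0.3308^2 = -0.541142
d^4_{3,3}(0.6744) = +0.628949 -0.541142 = +0.087807

d=0.0878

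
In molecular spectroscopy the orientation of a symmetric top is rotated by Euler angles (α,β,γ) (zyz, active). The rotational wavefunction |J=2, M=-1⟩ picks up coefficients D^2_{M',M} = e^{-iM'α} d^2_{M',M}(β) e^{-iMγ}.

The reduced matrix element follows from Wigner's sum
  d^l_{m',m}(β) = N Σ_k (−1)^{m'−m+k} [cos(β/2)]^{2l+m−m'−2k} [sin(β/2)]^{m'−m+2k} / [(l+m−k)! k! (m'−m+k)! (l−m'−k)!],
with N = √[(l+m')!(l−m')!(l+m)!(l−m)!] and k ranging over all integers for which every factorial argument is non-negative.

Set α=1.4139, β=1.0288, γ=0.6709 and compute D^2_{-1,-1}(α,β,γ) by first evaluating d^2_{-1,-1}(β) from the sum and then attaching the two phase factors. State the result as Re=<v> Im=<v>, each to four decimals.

Re=-0.0118 Im=0.0209

D^2_{-1,-1}(1.4139,1.0288,0.6709) = e^{-i·-1·1.4139}·d^2_{-1,-1}(1.0288)·e^{-i·-1·0.6709}. Compute d first:
c=cos(1.0288/2)=0.870588, s=sin(1.0288/2)=0.492013; N=√[1·6·1·6]=6.000000
k∈{0,1} keeps every argument non-negative
  k=0: (−1)^0·6.0000/(6)·0.8706^4·0.4920^0 = +0.574448
  k=1: (−1)^1·6.0000/(2)·0.8706^2·0.4920^2 = -0.550426
d^2_{-1,-1}(1.0288) = +0.574448 -0.550426 = +0.024022
Phases: e^{-i·(-1)·1.4139}=+0.156253+0.987717i, e^{-i·(-1)·0.6709}=+0.783262+0.621691i ⇒ D=-0.011811+0.020918i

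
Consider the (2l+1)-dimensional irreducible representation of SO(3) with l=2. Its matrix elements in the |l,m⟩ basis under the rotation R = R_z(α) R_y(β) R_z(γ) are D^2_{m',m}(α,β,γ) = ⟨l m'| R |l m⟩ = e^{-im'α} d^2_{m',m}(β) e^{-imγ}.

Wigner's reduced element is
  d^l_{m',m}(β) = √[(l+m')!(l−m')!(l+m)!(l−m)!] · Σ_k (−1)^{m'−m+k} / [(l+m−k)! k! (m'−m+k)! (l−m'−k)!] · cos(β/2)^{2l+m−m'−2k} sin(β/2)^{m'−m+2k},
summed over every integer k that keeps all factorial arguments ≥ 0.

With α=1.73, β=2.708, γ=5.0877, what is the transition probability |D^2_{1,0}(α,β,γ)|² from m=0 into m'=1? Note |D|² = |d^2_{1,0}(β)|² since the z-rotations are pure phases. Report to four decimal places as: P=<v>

P=0.2180

D^2_{1,0}(1.73,2.708,5.0877) = e^{-i·1·1.73}·d^2_{1,0}(2.708)·e^{-i·0·5.0877}. Compute d first:
With c≡cos(β/2)=0.215102 and s≡sin(β/2)=0.976592, N=[6·1·2·2]^{1/2}=4.898979
The bounds max(0,m−m')=0 and min(l+m,l−m')=1 give 2 terms
  k=0: (−1)^1·4.8990/(2)·0.2151^3·0.9766^1 = -0.023808
  k=1: (−1)^2·4.8990/(2)·0.2151^1·0.9766^3 = +0.490749
d^2_{1,0}(2.708) = -0.023808 +0.490749 = +0.466941
|D^2_{1,0}|² = |d^2_{1,0}(β)|² = (+0.466941)² = 0.218034 (the z-rotation phases have unit modulus)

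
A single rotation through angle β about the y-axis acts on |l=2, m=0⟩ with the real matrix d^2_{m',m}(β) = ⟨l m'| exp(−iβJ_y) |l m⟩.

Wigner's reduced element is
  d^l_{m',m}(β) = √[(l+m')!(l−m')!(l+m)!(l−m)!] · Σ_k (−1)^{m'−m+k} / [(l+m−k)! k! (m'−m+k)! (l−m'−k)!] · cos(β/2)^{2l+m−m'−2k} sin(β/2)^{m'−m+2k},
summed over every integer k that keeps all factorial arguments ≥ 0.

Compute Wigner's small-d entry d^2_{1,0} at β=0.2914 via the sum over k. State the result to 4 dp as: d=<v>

d^2_{1,0}(β=0.2914) via Wigner's sum:
Half-angle: c=0.989405, s=0.145185. N=√(6·1·2·2)=4.898979
Admissible k: 0..1 (factorial args all ≥0)
  k=0: (−1)^1·4.8990/(2)·0.9894^3·0.1452^1 = -0.344444
  k=1: (−1)^2·4.8990/(2)·0.9894^1·0.1452^3 = +0.007417
d^2_{1,0}(0.2914) = -0.344444 +0.007417 = -0.337028

d=-0.3370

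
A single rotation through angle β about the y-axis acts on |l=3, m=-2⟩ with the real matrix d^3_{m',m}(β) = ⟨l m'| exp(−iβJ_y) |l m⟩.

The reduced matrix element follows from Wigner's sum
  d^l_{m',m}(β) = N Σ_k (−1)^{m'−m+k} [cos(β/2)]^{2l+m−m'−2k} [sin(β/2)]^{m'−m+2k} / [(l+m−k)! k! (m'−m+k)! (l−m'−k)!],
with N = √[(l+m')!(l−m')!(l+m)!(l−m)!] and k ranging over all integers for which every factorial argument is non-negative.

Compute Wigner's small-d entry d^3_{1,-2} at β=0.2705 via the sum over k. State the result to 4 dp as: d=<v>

d=-0.0149

d^3_{1,-2}(β=0.2705) via Wigner's sum:
With c≡cos(β/2)=0.990868 and s≡sin(β/2)=0.134838, N=[24·2·1·120]^{1/2}=75.894664
Admissible k: 0..1 (factorial args all ≥0)
  k=0: (−1)^3·75.8947/(12)·0.9909^3·0.1348^3 = -0.015084
  k=1: (−1)^4·75.8947/(24)·0.9909^1·0.1348^5 = +0.000140
d^3_{1,-2}(0.2705) = -0.015084 +0.000140 = -0.014944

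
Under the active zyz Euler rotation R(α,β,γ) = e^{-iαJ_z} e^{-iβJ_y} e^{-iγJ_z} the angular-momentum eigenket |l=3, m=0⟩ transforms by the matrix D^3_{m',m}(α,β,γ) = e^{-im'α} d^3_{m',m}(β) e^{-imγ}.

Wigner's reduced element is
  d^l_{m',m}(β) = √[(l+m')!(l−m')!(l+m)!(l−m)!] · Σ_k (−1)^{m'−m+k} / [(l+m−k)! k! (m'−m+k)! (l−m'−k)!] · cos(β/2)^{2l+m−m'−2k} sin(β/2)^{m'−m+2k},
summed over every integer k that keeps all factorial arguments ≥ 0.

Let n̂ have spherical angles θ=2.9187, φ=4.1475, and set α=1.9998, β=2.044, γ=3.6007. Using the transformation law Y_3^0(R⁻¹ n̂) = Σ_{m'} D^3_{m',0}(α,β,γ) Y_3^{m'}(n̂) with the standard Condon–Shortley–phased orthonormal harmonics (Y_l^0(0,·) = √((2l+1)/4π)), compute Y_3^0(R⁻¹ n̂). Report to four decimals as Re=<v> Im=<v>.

Re=-0.3059 Im=0.0000

Need the full column D^3_{m',0} for m'=−3..3 at α=1.9998, β=2.044, γ=3.6007.
cos(β/2)=0.521661, sin(β/2)=0.853153
d^3_{-3,0}: single k=3 term ⇒ +0.394240;  D = +0.378471-0.110384i
d^3_{-2,0}: k∈[2..3] ⇒ +0.295234 -0.789668 = -0.494434;  D = +0.323333+0.374059i
d^3_{-1,0}: k∈[1..3] ⇒ +0.114172 -0.916130 +0.816796 = +0.014837;  D = -0.006172+0.013493i
d^3_{0,0}: k∈[0..3] ⇒ +0.020152 -0.485120 +1.297557 -0.385622 = +0.446968;  D = +0.446968+0.000000i
d^3_{1,0}: k∈[0..2] ⇒ -0.114172 +0.916130 -0.816796 = -0.014837;  D = +0.006172+0.013493i
d^3_{2,0}: k∈[0..1] ⇒ +0.295234 -0.789668 = -0.494434;  D = +0.323333-0.374059i
d^3_{3,0}: single k=0 term ⇒ -0.394240;  D = -0.378471-0.110384i
Y_3^{m'}(θ=2.9187,φ=4.1475) and Σ D·Y over m':
  (+0.3785-0.1104i)·(+0.0045+0.0006i)  (+0.3233+0.3741i)·(+0.0208+0.0440i)  (-0.0062+0.0135i)·(-0.1436+0.2266i)  (+0.4470+0.0000i)·(-0.6390+0.0000i)  (+0.0062+0.0135i)·(+0.1436+0.2266i)  (+0.3233-0.3741i)·(+0.0208-0.0440i)  (-0.3785-0.1104i)·(-0.0045+0.0006i)
Y_3^0(R⁻¹ n̂) = -0.305940-0.000000i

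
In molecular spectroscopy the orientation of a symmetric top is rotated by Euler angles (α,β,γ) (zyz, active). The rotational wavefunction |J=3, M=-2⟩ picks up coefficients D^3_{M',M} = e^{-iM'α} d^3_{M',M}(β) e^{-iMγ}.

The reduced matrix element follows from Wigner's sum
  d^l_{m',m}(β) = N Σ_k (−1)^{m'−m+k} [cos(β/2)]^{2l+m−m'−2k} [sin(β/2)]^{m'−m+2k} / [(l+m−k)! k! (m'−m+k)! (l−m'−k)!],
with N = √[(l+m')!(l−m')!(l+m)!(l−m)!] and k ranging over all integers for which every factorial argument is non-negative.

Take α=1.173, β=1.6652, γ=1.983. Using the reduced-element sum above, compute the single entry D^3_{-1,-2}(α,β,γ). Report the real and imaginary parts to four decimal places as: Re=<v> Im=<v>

Re=0.1892 Im=-0.4162

First d^3_{-1,-2}(β=1.6652), then the phase factors e^{-i(-1)α} and e^{-i(-2)γ}:
c=cos(1.6652/2)=0.672955, s=sin(1.6652/2)=0.739684; N=√[2·24·1·120]=75.894664
Admissible k: 0..1 (factorial args all ≥0)
  k=0: (−1)^1·75.8947/(24)·0.6730^5·0.7397^1 = -0.322831
  k=1: (−1)^2·75.8947/(12)·0.6730^3·0.7397^3 = +0.780056
d^3_{-1,-2}(1.6652) = -0.322831 +0.780056 = +0.457225
D = (+0.387388+0.921917i)·(+0.457225)·(-0.678992-0.734146i) = +0.189194-0.416245i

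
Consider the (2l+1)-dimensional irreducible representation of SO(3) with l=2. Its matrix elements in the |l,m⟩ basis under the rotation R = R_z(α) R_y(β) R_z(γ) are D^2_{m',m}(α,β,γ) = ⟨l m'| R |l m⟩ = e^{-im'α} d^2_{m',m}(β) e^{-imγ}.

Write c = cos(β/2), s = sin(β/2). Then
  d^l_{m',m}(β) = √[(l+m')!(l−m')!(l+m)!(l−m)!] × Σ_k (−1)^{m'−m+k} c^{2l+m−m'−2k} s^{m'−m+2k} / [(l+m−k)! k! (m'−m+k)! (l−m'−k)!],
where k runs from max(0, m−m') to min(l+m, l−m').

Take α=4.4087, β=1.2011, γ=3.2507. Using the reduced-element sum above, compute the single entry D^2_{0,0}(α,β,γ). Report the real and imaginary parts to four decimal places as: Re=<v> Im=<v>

First d^2_{0,0}(β=1.2011), then the phase factors e^{-i(0)α} and e^{-i(0)γ}:
With c≡cos(β/2)=0.825025 and s≡sin(β/2)=0.565096, N=[2·2·2·2]^{1/2}=4.000000
k∈{0,1,2} keeps every argument non-negative
  k=0: (−1)^0·4.0000/(4)·0.8250^4·0.5651^0 = +0.463306
  k=1: (−1)^1·4.0000/(1)·0.8250^2·0.5651^2 = -0.869439
  k=2: (−1)^2·4.0000/(4)·0.8250^0·0.5651^4 = +0.101974
d^2_{0,0}(1.2011) = +0.463306 -0.869439 +0.101974 = -0.304158
Phases: e^{-i·(0)·4.4087}=+1.000000+0.000000i, e^{-i·(0)·3.2507}=+1.000000+0.000000i ⇒ D=-0.304158+0.000000i

Re=-0.3042 Im=0.0000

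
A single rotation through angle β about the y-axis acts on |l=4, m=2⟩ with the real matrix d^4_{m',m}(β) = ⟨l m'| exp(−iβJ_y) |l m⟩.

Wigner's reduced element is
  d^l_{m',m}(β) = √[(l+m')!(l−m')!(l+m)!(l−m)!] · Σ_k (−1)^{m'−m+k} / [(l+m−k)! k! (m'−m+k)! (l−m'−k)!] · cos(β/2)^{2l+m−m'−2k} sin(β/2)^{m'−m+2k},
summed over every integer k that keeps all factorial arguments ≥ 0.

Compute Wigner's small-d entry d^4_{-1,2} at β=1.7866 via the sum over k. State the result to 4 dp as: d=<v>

d=-0.3893

d^4_{-1,2}(β=1.7866) via Wigner's sum:
c=cos(1.7866/2)=0.626844, s=sin(1.7866/2)=0.779145; N=√[6·120·720·2]=1018.233765
The bounds max(0,m−m')=3 and min(l+m,l−m')=5 give 3 terms
  k=3: (−1)^0·1018.2338/(72)·0.6268^5·0.7791^3 = +0.647392
  k=4: (−1)^1·1018.2338/(48)·0.6268^3·0.7791^5 = -1.500291
  k=5: (−1)^2·1018.2338/(240)·0.6268^1·0.7791^7 = +0.463577
d^4_{-1,2}(1.7866) = +0.647392 -1.500291 +0.463577 = -0.389321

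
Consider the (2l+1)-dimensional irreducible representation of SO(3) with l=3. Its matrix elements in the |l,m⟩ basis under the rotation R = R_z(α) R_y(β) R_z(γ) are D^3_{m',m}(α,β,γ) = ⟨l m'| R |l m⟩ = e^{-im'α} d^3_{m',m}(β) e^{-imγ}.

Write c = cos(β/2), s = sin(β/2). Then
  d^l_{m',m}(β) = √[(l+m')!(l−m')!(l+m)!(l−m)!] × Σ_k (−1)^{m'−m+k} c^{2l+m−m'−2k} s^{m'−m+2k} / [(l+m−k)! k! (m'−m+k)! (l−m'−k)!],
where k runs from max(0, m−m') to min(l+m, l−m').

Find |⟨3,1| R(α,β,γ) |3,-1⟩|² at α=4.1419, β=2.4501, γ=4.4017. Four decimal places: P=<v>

P=0.0019

D^3_{1,-1}(4.1419,2.4501,4.4017) = e^{-i·1·4.1419}·d^3_{1,-1}(2.4501)·e^{-i·-1·4.4017}. Compute d first:
c=cos(2.4501/2)=0.338899, s=sin(2.4501/2)=0.940823; N=√[24·2·2·24]=48.000000
Admissible k: 0..2 (factorial args all ≥0)
  k=0: (−1)^2·48.0000/(8)·0.3389^4·0.9408^2 = +0.070056
  k=1: (−1)^3·48.0000/(6)·0.3389^2·0.9408^4 = -0.719883
  k=2: (−1)^4·48.0000/(48)·0.3389^0·0.9408^6 = +0.693501
d^3_{1,-1}(2.4501) = +0.070056 -0.719883 +0.693501 = +0.043675
|D^3_{1,-1}|² = |d^3_{1,-1}(β)|² = (+0.043675)² = 0.001907 (the z-rotation phases have unit modulus)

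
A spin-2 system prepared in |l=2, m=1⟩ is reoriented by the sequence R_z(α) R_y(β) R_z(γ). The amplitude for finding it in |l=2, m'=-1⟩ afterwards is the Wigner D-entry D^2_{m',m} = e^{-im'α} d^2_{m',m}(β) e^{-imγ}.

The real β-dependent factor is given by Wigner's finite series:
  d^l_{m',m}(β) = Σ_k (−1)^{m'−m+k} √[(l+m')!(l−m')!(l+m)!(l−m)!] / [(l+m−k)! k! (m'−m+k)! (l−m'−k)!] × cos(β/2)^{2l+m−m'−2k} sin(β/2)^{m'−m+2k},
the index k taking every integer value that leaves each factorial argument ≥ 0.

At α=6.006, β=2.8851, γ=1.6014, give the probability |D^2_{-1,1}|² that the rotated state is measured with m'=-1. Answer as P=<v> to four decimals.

D^2_{-1,1}(6.006,2.8851,1.6014) = e^{-i·-1·6.006}·d^2_{-1,1}(2.8851)·e^{-i·1·1.6014}. Compute d first:
With c≡cos(β/2)=0.127895 and s≡sin(β/2)=0.991788, N=[1·6·6·1]^{1/2}=6.000000
Admissible k: 2..3 (factorial args all ≥0)
  k=2: (−1)^0·6.0000/(2)·0.1279^2·0.9918^2 = +0.048269
  k=3: (−1)^1·6.0000/(6)·0.1279^0·0.9918^4 = -0.967553
d^2_{-1,1}(2.8851) = +0.048269 -0.967553 = -0.919284
|D^2_{-1,1}|² = |d^2_{-1,1}(β)|² = (-0.919284)² = 0.845084 (the z-rotation phases have unit modulus)

P=0.8451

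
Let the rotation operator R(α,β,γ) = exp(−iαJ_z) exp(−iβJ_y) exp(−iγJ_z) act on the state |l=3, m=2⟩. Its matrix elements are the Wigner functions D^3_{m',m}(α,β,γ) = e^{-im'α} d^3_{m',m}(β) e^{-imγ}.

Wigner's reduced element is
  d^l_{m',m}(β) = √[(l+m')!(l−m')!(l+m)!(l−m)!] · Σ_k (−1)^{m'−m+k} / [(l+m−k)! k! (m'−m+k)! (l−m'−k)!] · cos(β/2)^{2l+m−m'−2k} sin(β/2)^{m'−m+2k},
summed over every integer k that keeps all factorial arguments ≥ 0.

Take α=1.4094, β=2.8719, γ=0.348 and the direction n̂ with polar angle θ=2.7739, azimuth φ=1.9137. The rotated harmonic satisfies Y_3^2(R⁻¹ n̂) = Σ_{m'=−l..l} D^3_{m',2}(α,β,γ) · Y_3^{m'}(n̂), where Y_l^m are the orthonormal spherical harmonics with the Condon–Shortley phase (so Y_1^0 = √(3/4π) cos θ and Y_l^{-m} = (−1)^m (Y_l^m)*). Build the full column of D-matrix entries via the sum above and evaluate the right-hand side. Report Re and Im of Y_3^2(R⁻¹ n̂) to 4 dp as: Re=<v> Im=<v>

Re=-0.0332 Im=0.0029

Need the full column D^3_{m',2} for m'=−3..3 at α=1.4094, β=2.8719, γ=0.348.
cos(β/2)=0.134438, sin(β/2)=0.990922
d^3_{-3,2}: single k=5 term ⇒ +0.314626;  D = -0.290928-0.119794i
d^3_{-2,2}: k∈[4..5] ⇒ +0.087131 -0.946753 = -0.859622;  D = +0.450781-0.731947i
d^3_{-1,2}: k∈[3..4] ⇒ +0.014953 -0.406181 = -0.391228;  D = -0.295824-0.256023i
d^3_{0,2}: k∈[2..3] ⇒ +0.001757 -0.095447 = -0.093690;  D = -0.071899+0.060070i
d^3_{1,2}: k∈[1..2] ⇒ +0.000138 -0.014953 = -0.014815;  D = +0.007548+0.012748i
d^3_{2,2}: k∈[0..1] ⇒ +0.000006 -0.001604 = -0.001598;  D = +0.001488-0.000583i
d^3_{3,2}: single k=0 term ⇒ -0.000107;  D = -0.000022-0.000104i
Y_3^{m'}(θ=2.7739,φ=1.9137) and Σ D·Y over m':
  (-0.2909-0.1198i)·(+0.0166+0.0100i)  (+0.4508-0.7319i)·(+0.0954-0.0780i)  (-0.2958-0.2560i)·(-0.1310-0.3669i)  (-0.0719+0.0601i)·(-0.4715+0.0000i)  (+0.0075+0.0127i)·(+0.1310-0.3669i)  (+0.0015-0.0006i)·(+0.0954+0.0780i)  (-0.0000-0.0001i)·(-0.0166+0.0100i)
Y_3^2(R⁻¹ n̂) = -0.033202+0.002852i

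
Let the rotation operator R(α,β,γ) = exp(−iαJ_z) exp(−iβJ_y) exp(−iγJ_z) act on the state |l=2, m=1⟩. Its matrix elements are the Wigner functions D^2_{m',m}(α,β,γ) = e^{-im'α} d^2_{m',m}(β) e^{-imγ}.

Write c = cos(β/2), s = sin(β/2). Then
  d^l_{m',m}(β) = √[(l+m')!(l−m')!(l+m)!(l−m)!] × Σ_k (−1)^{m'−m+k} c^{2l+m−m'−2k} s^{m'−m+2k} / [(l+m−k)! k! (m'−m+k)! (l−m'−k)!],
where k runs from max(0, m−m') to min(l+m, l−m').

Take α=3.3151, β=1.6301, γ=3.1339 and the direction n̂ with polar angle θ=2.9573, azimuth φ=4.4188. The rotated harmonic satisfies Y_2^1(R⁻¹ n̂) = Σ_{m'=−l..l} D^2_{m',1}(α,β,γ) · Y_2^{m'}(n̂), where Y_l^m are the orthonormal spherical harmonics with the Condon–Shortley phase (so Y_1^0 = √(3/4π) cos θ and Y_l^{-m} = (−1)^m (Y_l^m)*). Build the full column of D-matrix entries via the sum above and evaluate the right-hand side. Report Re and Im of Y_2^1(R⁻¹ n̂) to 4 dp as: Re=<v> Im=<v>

Re=0.1060 Im=0.0186

Need the full column D^2_{m',1} for m'=−2..2 at α=3.3151, β=1.6301, γ=3.1339.
cos(β/2)=0.685832, sin(β/2)=0.727760
d^2_{-2,1}: single k=3 term ⇒ +0.528703;  D = -0.495791-0.183627i
d^2_{-1,1}: k∈[2..3] ⇒ +0.747365 -0.280513 = +0.466853;  D = +0.459209+0.084132i
d^2_{0,1}: k∈[1..2] ⇒ +0.575065 -0.647527 = -0.072462;  D = +0.072460+0.000557i
d^2_{1,1}: k∈[0..1] ⇒ +0.221244 -0.747365 = -0.526122;  D = -0.518905+0.086839i
d^2_{2,1}: single k=0 term ⇒ -0.469539;  D = +0.442766-0.156285i
Y_2^{m'}(θ=2.9573,φ=4.4188) and Σ D·Y over m':
  (-0.4958-0.1836i)·(-0.0108-0.0072i)  (+0.4592+0.0841i)·(+0.0403-0.1332i)  (+0.0725+0.0006i)·(+0.5990+0.0000i)  (-0.5189+0.0868i)·(-0.0403-0.1332i)  (+0.4428-0.1563i)·(-0.0108+0.0072i)
Y_2^1(R⁻¹ n̂) = +0.105950+0.018593i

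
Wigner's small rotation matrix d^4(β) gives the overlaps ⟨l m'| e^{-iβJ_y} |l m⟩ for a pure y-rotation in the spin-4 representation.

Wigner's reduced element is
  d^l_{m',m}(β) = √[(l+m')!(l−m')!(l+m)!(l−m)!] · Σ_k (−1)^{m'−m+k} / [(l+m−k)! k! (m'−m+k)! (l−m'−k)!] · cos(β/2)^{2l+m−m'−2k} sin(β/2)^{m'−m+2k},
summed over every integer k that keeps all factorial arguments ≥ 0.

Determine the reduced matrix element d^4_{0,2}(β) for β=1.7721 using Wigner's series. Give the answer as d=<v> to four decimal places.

d^4_{0,2}(β=1.7721) via Wigner's sum:
Half-angle: c=0.632477, s=0.774580. N=√(24·24·720·2)=910.735966
Admissible k: 2..4 (factorial args all ≥0)
  k=2: (−1)^0·910.7360/(96)·0.6325^6·0.7746^2 = +0.364351
  k=3: (−1)^1·910.7360/(36)·0.6325^4·0.7746^4 = -1.457242
  k=4: (−1)^2·910.7360/(96)·0.6325^2·0.7746^6 = +0.819608
d^4_{0,2}(1.7721) = +0.364351 -1.457242 +0.819608 = -0.273283

d=-0.2733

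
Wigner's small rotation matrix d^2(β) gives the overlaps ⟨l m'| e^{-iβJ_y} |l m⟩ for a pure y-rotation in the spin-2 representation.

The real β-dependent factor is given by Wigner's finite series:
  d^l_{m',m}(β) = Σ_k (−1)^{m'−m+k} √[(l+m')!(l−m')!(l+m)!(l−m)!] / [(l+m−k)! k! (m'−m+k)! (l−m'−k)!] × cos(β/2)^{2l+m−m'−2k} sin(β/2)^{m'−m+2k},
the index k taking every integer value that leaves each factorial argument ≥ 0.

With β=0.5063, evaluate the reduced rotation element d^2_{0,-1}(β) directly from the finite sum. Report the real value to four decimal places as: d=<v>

d^2_{0,-1}(β=0.5063) via Wigner's sum:
c=cos(0.5063/2)=0.968128, s=sin(0.5063/2)=0.250455; N=√[2·2·1·6]=4.898979
The bounds max(0,m−m')=0 and min(l+m,l−m')=1 give 2 terms
  k=0: (−1)^1·4.8990/(2)·0.9681^3·0.2505^1 = -0.556678
  k=1: (−1)^2·4.8990/(2)·0.9681^1·0.2505^3 = +0.037256
d^2_{0,-1}(0.5063) = -0.556678 +0.037256 = -0.519422

d=-0.5194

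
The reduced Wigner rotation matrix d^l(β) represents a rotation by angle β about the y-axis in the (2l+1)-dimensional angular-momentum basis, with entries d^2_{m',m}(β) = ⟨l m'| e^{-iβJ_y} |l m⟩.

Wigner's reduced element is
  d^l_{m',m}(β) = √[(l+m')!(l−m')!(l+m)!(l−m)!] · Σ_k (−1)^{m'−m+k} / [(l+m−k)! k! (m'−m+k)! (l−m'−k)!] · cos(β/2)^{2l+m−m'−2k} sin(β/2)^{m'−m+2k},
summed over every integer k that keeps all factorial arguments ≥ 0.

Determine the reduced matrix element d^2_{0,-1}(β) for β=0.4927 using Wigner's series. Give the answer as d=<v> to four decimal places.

d=-0.5104

d^2_{0,-1}(β=0.4927) via Wigner's sum:
c=cos(0.4927/2)=0.969809, s=sin(0.4927/2)=0.243866; N=√[2·2·1·6]=4.898979
The bounds max(0,m−m')=0 and min(l+m,l−m')=1 give 2 terms
  k=0: (−1)^1·4.8990/(2)·0.9698^3·0.2439^1 = -0.544860
  k=1: (−1)^2·4.8990/(2)·0.9698^1·0.2439^3 = +0.034452
d^2_{0,-1}(0.4927) = -0.544860 +0.034452 = -0.510408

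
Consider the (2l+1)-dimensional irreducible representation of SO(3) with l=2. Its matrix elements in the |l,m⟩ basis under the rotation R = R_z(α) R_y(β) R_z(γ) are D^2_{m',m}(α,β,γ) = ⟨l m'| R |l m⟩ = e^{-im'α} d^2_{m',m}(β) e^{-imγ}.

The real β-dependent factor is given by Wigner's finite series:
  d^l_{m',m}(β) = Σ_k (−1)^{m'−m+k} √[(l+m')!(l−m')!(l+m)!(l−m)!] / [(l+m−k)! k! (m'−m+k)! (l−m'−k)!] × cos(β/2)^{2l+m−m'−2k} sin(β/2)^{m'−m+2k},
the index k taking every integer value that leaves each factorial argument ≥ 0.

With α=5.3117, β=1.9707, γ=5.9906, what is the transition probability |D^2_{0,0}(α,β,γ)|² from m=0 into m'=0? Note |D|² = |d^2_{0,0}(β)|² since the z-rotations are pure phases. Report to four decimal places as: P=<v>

P=0.0743

D^2_{0,0}(5.3117,1.9707,5.9906) = e^{-i·0·5.3117}·d^2_{0,0}(1.9707)·e^{-i·0·5.9906}. Compute d first:
With c≡cos(β/2)=0.552571 and s≡sin(β/2)=0.833466, N=[2·2·2·2]^{1/2}=4.000000
k∈{0,1,2} keeps every argument non-negative
  k=0: (−1)^0·4.0000/(4)·0.5526^4·0.8335^0 = +0.093230
  k=1: (−1)^1·4.0000/(1)·0.5526^2·0.8335^2 = -0.848422
  k=2: (−1)^2·4.0000/(4)·0.5526^0·0.8335^4 = +0.482559
d^2_{0,0}(1.9707) = +0.093230 -0.848422 +0.482559 = -0.272634
|D^2_{0,0}|² = |d^2_{0,0}(β)|² = (-0.272634)² = 0.074329 (the z-rotation phases have unit modulus)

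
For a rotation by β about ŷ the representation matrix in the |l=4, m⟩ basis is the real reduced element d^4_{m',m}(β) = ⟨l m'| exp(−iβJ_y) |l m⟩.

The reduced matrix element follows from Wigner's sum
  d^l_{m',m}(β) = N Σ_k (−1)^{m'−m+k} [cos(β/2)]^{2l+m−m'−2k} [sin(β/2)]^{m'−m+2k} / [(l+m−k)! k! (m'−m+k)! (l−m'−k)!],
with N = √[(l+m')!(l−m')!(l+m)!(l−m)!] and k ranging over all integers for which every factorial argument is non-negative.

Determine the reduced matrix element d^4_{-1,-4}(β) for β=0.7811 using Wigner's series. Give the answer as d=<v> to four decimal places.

d^4_{-1,-4}(β=0.7811) via Wigner's sum:
c=cos(0.7811/2)=0.924700, s=sin(0.7811/2)=0.380697; N=√[6·120·1·40320]=5387.986637
k: max(0,(-4)−(-1))=0 … min(4+(-4),4−(-1))=0
  k=0: (−1)^3·5387.9866/(720)·0.9247^5·0.3807^3 = -0.279149
d^4_{-1,-4}(0.7811) = -0.279149

d=-0.2791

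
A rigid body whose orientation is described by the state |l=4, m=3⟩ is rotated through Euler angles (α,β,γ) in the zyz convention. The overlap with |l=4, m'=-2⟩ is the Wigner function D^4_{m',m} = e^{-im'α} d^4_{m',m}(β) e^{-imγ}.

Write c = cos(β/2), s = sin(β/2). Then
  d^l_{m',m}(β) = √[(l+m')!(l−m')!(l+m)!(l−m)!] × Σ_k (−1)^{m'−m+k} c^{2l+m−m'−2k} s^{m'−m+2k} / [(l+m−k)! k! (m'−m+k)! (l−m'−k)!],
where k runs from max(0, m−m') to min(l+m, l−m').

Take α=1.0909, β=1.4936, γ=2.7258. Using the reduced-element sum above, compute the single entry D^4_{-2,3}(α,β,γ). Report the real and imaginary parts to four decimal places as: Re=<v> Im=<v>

First d^4_{-2,3}(β=1.4936), then the phase factors e^{-i(-2)α} and e^{-i(3)γ}:
c=cos(1.4936/2)=0.733866, s=sin(1.4936/2)=0.679294; N=√[2·720·5040·1]=2693.993318
Admissible k: 5..6 (factorial args all ≥0)
  k=5: (−1)^0·2693.9933/(240)·0.7339^3·0.6793^5 = +0.641689
  k=6: (−1)^1·2693.9933/(720)·0.7339^1·0.6793^7 = -0.183267
d^4_{-2,3}(1.4936) = +0.641689 -0.183267 = +0.458422
Attach z-rotation phases: D = e^{-i(-2)(1.0909)}·(+0.458422)·e^{-i(3)(2.7258)} = +0.439595+0.130026i

Re=0.4396 Im=0.1300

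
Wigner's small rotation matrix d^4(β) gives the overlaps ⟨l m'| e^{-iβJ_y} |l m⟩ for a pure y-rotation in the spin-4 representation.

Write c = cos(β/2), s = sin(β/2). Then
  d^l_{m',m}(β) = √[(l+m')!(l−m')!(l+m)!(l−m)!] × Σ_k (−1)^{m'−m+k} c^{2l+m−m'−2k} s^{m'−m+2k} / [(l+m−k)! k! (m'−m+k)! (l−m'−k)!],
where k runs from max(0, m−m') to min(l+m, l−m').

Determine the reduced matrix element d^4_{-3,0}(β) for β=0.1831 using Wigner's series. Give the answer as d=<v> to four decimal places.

d=0.0088

d^4_{-3,0}(β=0.1831) via Wigner's sum:
With c≡cos(β/2)=0.995812 and s≡sin(β/2)=0.091422, N=[1·5040·24·24]^{1/2}=1703.830978
The bounds max(0,m−m')=3 and min(l+m,l−m')=4 give 2 terms
  k=3: (−1)^0·1703.8310/(144)·0.9958^5·0.0914^3 = +0.008853
  k=4: (−1)^1·1703.8310/(144)·0.9958^3·0.0914^5 = -0.000075
d^4_{-3,0}(0.1831) = +0.008853 -0.000075 = +0.008779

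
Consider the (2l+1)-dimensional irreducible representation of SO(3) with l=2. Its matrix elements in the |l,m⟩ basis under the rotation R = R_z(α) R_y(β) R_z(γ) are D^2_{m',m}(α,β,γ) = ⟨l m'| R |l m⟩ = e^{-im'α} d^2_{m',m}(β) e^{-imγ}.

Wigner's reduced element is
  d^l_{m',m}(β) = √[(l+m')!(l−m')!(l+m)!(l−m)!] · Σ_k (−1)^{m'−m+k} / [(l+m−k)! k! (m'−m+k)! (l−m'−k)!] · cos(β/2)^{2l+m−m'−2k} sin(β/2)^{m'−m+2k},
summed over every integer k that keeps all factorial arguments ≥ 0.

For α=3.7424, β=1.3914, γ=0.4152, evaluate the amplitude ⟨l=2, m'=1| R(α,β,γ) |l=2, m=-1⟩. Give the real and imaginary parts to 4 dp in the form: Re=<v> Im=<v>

Re=-0.5478 Im=0.1029

Split into d^2_{1,-1}(β=1.3914) × two z-phases.
c=cos(1.3914/2)=0.767605, s=sin(1.3914/2)=0.640923; N=√[6·1·1·6]=6.000000
The bounds max(0,m−m')=0 and min(l+m,l−m')=1 give 2 terms
  k=0: (−1)^2·6.0000/(2)·0.7676^2·0.6409^2 = +0.726121
  k=1: (−1)^3·6.0000/(6)·0.7676^0·0.6409^4 = -0.168742
d^2_{1,-1}(1.3914) = +0.726121 -0.168742 = +0.557379
Phases: e^{-i·(1)·3.7424}=-0.824879+0.565309i, e^{-i·(-1)·0.4152}=+0.915036+0.403373i ⇒ D=-0.547805+0.102861i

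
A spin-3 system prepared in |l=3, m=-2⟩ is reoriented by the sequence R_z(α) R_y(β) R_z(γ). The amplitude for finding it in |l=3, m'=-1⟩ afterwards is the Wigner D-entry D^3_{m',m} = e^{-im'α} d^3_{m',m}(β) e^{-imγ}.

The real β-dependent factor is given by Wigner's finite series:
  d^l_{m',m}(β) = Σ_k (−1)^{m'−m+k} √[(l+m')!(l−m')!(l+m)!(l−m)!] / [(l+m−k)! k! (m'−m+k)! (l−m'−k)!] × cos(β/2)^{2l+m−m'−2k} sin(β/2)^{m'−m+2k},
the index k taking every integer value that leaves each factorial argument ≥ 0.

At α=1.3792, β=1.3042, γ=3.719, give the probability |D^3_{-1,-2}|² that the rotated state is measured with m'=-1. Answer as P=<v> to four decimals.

P=0.0102

First d^3_{-1,-2}(β=1.3042), then the phase factors e^{-i(-1)α} and e^{-i(-2)γ}:
With c≡cos(β/2)=0.794811 and s≡sin(β/2)=0.606857, N=[2·24·1·120]^{1/2}=75.894664
k∈{0,1} keeps every argument non-negative
  k=0: (−1)^1·75.8947/(24)·0.7948^5·0.6069^1 = -0.608704
  k=1: (−1)^2·75.8947/(12)·0.7948^3·0.6069^3 = +0.709710
d^3_{-1,-2}(1.3042) = -0.608704 +0.709710 = +0.101006
|D^3_{-1,-2}|² = |d^3_{-1,-2}(β)|² = (+0.101006)² = 0.010202 (the z-rotation phases have unit modulus)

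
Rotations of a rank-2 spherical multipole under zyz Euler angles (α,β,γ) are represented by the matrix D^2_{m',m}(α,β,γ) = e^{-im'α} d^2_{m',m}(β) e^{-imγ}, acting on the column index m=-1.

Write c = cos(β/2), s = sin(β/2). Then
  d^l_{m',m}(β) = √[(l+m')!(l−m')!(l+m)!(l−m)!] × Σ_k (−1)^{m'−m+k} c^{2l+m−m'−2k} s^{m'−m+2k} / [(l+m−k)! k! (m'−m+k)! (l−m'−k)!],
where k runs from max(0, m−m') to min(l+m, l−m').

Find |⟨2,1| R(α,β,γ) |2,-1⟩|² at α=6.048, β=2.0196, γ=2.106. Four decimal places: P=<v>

P=0.0090

D^2_{1,-1}(6.048,2.0196,2.106) = e^{-i·1·6.048}·d^2_{1,-1}(2.0196)·e^{-i·-1·2.106}. Compute d first:
With c≡cos(β/2)=0.532030 and s≡sin(β/2)=0.846725, N=[6·1·1·6]^{1/2}=6.000000
k∈{0,1} keeps every argument non-negative
  k=0: (−1)^2·6.0000/(2)·0.5320^2·0.8467^2 = +0.608806
  k=1: (−1)^3·6.0000/(6)·0.5320^0·0.8467^4 = -0.514009
d^2_{1,-1}(2.0196) = +0.608806 -0.514009 = +0.094797
|D^2_{1,-1}|² = |d^2_{1,-1}(β)|² = (+0.094797)² = 0.008987 (the z-rotation phases have unit modulus)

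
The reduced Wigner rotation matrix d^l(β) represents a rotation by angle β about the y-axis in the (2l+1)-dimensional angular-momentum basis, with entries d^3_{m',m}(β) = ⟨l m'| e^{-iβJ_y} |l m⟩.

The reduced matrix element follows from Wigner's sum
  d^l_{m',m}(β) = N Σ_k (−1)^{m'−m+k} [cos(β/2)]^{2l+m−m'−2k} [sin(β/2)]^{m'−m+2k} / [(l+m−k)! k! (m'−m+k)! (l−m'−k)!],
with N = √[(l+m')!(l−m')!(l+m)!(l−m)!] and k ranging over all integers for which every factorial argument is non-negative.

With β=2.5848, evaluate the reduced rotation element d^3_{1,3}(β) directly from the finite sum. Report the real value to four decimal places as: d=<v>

d^3_{1,3}(β=2.5848) via Wigner's sum:
c=cos(2.5848/2)=0.274814, s=sin(2.5848/2)=0.961497; N=√[24·2·720·1]=185.903201
Admissible k: 2..2 (factorial args all ≥0)
  k=2: (−1)^0·185.9032/(48)·0.2748^4·0.9615^2 = +0.020422
d^3_{1,3}(2.5848) = +0.020422

d=0.0204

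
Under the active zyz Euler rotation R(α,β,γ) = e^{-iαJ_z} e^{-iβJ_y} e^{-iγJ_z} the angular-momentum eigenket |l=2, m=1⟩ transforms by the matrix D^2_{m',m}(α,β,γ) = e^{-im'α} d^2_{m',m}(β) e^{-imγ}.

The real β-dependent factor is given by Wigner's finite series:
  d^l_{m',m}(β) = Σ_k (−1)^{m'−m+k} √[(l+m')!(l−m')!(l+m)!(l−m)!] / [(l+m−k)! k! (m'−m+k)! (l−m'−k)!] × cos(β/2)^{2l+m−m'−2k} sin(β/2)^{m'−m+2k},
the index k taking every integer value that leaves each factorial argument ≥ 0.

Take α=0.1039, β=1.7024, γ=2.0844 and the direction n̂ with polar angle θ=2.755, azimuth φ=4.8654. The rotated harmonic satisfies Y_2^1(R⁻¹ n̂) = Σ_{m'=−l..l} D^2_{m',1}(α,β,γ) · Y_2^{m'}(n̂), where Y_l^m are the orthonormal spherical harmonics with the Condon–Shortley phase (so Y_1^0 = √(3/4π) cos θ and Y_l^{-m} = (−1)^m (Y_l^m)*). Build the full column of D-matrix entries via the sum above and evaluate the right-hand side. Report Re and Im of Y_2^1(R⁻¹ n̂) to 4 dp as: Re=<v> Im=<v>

Need the full column D^2_{m',1} for m'=−2..2 at α=0.1039, β=1.7024, γ=2.0844.
cos(β/2)=0.659081, sin(β/2)=0.752072
d^2_{-2,1}: single k=3 term ⇒ +0.560721;  D = -0.168810-0.534707i
d^2_{-1,1}: k∈[2..3] ⇒ +0.737085 -0.319917 = +0.417168;  D = -0.166174-0.382643i
d^2_{0,1}: k∈[1..2] ⇒ +0.527414 -0.686740 = -0.159326;  D = +0.078280+0.138770i
d^2_{1,1}: k∈[0..1] ⇒ +0.188693 -0.737085 = -0.548392;  D = +0.317520+0.447119i
d^2_{2,1}: single k=0 term ⇒ -0.430632;  D = +0.284406+0.323352i
Y_2^{m'}(θ=2.755,φ=4.8654) and Σ D·Y over m':
  (-0.1688-0.5347i)·(-0.0524+0.0165i)  (-0.1662-0.3826i)·(-0.0411-0.2666i)  (+0.0783+0.1388i)·(+0.4963+0.0000i)  (+0.3175+0.4471i)·(+0.0411-0.2666i)  (+0.2844+0.3234i)·(-0.0524-0.0165i)
Y_2^1(R⁻¹ n̂) = +0.084071+0.066203i

Re=0.0841 Im=0.0662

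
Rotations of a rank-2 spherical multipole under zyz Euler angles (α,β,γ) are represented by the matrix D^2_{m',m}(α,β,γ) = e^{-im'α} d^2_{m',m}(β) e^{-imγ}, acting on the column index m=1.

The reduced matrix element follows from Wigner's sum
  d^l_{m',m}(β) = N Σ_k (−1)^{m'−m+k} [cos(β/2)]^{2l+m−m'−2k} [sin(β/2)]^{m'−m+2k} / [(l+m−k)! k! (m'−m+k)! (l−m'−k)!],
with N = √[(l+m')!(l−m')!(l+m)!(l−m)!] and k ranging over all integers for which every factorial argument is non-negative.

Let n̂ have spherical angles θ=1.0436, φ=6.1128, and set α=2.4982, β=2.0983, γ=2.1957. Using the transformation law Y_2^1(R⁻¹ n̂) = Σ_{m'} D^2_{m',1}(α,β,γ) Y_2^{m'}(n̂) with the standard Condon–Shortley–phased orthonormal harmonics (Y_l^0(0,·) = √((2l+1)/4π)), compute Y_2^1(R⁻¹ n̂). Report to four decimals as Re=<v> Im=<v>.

Re=-0.2068 Im=0.1906

Need the full column D^2_{m',1} for m'=−2..2 at α=2.4982, β=2.0983, γ=2.1957.
cos(β/2)=0.498308, sin(β/2)=0.867000
d^2_{-2,1}: single k=3 term ⇒ +0.649509;  D = -0.612134+0.217149i
d^2_{-1,1}: k∈[2..3] ⇒ +0.559958 -0.565036 = -0.005078;  D = -0.004848-0.001513i
d^2_{0,1}: k∈[1..2] ⇒ +0.262778 -0.795483 = -0.532705;  D = +0.311643+0.432034i
d^2_{1,1}: k∈[0..1] ⇒ +0.061658 -0.559958 = -0.498300;  D = +0.009213-0.498214i
d^2_{2,1}: single k=0 term ⇒ -0.214557;  D = -0.131867+0.169251i
Y_2^{m'}(θ=1.0436,φ=6.1128) and Σ D·Y over m':
  (-0.6121+0.2171i)·(+0.2719+0.0964i)  (-0.0048-0.0015i)·(+0.3310+0.0570i)  (+0.3116+0.4320i)·(-0.0759+0.0000i)  (+0.0092-0.4982i)·(-0.3310+0.0570i)  (-0.1319+0.1693i)·(+0.2719-0.0964i)
Y_2^1(R⁻¹ n̂) = -0.206764+0.190647i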